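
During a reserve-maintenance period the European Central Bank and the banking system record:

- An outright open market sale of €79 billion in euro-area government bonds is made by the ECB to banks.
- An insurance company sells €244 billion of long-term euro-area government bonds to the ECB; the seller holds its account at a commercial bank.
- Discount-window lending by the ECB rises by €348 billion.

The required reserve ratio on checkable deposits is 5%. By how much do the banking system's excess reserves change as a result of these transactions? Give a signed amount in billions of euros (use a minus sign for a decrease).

OMO sale (to banks) €79 billion: reserves −€79B, deposits 0.
Asset purchase (from non-banks) €244 billion: reserves +€244B, deposits +€244B.
Discount-window loan €348 billion: reserves +€348B, deposits 0.
Totals: Δreserves = +€513B, Δdeposits = +€244B.
Δrequired reserves = 5% × +€244B = +€12.2B.
Δexcess reserves = Δreserves − Δrequired = +€513B − (+€12.2B) = +€500.8 billion.

+€500.8 billion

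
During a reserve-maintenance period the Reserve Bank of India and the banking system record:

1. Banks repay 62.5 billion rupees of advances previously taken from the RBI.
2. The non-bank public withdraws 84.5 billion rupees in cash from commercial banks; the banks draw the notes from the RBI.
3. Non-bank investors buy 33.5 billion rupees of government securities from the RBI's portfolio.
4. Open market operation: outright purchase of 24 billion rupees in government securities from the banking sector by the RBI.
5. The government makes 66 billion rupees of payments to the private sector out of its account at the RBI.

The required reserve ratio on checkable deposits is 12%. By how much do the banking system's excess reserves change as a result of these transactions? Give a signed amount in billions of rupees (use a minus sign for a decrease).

-84.26 billion

Discount-window repayment 62.5 billion rupees: reserves −62.5B, deposits 0.
Currency withdrawal 84.5 billion rupees: reserves −84.5B, deposits −84.5B.
Asset sale (to non-banks) 33.5 billion rupees: reserves −33.5B, deposits −33.5B.
OMO purchase (from banks) 24 billion rupees: reserves +24B, deposits 0.
Government spending 66 billion rupees: reserves +66B, deposits +66B.
Totals: Δreserves = −90.5B, Δdeposits = −52B.
Δrequired reserves = 12% × −52B = −6.24B.
Δexcess reserves = Δreserves − Δrequired = −90.5B − (−6.24B) = -84.26 billion.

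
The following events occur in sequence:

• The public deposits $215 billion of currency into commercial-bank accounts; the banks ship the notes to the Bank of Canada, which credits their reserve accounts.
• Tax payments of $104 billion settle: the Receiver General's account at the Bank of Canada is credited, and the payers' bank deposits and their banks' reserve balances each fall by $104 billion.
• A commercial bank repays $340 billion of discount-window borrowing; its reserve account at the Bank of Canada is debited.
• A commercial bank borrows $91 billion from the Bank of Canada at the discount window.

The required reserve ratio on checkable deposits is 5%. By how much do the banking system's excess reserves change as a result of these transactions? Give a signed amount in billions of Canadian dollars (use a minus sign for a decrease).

Currency deposit $215 billion: reserves +$215B, deposits +$215B.
Government account inflow $104 billion: reserves −$104B, deposits −$104B.
Discount-window repayment $340 billion: reserves −$340B, deposits 0.
Discount-window loan $91 billion: reserves +$91B, deposits 0.
Totals: Δreserves = −$138B, Δdeposits = +$111B.
Δrequired reserves = 5% × +$111B = +$5.55B.
Δexcess reserves = Δreserves − Δrequired = −$138B − (+$5.55B) = -$143.55 billion.

-$143.55 billion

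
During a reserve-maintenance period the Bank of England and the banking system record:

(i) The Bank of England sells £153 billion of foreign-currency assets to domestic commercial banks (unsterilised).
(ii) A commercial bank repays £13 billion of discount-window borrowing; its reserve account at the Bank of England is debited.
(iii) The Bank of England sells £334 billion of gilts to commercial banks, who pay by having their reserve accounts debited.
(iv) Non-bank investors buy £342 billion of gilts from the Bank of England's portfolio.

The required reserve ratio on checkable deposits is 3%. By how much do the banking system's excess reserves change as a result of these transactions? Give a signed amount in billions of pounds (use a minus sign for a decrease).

-£831.74 billion

FX sale £153 billion: reserves −£153B, deposits 0.
Discount-window repayment £13 billion: reserves −£13B, deposits 0.
OMO sale (to banks) £334 billion: reserves −£334B, deposits 0.
Asset sale (to non-banks) £342 billion: reserves −£342B, deposits −£342B.
Totals: Δreserves = −£842B, Δdeposits = −£342B.
Δrequired reserves = 3% × −£342B = −£10.26B.
Δexcess reserves = Δreserves − Δrequired = −£842B − (−£10.26B) = -£831.74 billion.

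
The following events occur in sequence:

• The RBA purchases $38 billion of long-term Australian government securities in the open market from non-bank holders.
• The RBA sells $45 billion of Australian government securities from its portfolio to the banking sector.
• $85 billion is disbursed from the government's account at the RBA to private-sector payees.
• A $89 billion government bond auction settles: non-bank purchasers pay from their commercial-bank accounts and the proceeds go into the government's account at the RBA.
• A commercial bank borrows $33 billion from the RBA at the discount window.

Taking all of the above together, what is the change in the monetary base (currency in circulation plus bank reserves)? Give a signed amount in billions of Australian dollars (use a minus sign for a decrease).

RBA balance sheet:
  Assets:      Securities −$7B, Loans to banks +$33B
  Liabilities: Bank reserves +$22B, Government deposits +$4B
Monetary base = currency + reserves: 0 + (+$22B) = +$22 billion.

+$22 billion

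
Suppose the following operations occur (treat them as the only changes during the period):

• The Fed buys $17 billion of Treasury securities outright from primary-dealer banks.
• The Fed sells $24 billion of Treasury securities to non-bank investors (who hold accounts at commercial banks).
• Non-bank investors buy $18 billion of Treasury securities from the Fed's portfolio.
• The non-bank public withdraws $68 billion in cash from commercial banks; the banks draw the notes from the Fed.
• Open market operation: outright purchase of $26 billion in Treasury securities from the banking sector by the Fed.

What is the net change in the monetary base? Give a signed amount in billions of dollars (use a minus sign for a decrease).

+$1 billion

OMO purchase (from banks) $17 billion: Fed balance sheet expands → +$17B.
Asset sale (to non-banks) $24 billion: Fed balance sheet contracts → −$24B.
Asset sale (to non-banks) $18 billion: Fed balance sheet contracts → −$18B.
Currency withdrawal $68 billion: just a shift between currency and reserves — both are base money → 0.
OMO purchase (from banks) $26 billion: Fed balance sheet expands → +$26B.
Net: 17 − 24 − 18 + 0 + 26 = +$1 billion.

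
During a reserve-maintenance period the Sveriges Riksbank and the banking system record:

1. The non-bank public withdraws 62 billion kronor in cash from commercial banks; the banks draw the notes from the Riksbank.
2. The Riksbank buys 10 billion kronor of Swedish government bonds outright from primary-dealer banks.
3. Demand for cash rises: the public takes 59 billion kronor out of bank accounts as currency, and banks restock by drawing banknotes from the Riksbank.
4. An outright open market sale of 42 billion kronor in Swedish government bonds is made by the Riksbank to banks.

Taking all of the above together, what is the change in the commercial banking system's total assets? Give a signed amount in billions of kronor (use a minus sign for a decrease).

Currency withdrawal 62 billion kronor: bank balance sheets shrink → −62B.
OMO purchase (from banks) 10 billion kronor: just an asset swap on bank balance sheets → 0.
Currency withdrawal 59 billion kronor: bank balance sheets shrink → −59B.
OMO sale (to banks) 42 billion kronor: just an asset swap on bank balance sheets → 0.
Net: −62 + 0 − 59 + 0 = -121 billion.

-121 billion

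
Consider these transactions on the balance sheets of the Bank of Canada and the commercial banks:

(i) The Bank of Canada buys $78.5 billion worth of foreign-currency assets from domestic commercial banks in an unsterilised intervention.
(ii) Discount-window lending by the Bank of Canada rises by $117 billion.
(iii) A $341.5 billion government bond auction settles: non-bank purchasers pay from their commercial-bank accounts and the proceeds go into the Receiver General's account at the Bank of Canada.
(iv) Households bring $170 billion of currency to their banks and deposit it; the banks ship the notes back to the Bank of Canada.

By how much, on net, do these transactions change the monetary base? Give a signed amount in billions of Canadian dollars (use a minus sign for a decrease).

-$146 billion

FX purchase $78.5 billion: Bank of Canada balance sheet expands → +$78.5B.
Discount-window loan $117 billion: Bank of Canada balance sheet expands → +$117B.
Government account inflow $341.5 billion: reserves shift to a non-base liability → −$341.5B.
Currency deposit $170 billion: just a shift between currency and reserves — both are base money → 0.
Net: 78.5 + 117 − 341.5 + 0 = -$146 billion.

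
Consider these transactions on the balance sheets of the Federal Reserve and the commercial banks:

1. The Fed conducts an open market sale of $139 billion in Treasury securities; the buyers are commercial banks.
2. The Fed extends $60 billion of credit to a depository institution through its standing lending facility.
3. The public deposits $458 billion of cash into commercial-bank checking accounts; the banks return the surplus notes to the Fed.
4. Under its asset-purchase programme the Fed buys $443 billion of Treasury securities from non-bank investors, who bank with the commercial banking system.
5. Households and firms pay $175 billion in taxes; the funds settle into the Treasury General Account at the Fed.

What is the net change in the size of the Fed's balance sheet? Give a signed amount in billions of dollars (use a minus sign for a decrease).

+$364 billion

Fed balance sheet:
  Assets:      Securities +$304B, Loans to banks +$60B
  Liabilities: Bank reserves +$647B, Currency in circulation −$458B, Government deposits +$175B
Commercial banking system:
  Assets:      Reserves at CB +$647B, Securities +$139B
  Liabilities: Checkable deposits +$726B, Borrowings from CB +$60B
Change in total Fed assets = +$364 billion.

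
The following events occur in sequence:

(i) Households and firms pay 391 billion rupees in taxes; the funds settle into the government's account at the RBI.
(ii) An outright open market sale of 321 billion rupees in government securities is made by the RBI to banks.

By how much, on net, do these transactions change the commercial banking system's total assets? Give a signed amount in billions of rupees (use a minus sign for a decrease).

-391 billion

RBI balance sheet:
  Assets:      Securities −321B
  Liabilities: Bank reserves −712B, Government deposits +391B
Commercial banking system:
  Assets:      Reserves at CB −712B, Securities +321B
  Liabilities: Checkable deposits −391B
Change in total bank assets = -391 billion.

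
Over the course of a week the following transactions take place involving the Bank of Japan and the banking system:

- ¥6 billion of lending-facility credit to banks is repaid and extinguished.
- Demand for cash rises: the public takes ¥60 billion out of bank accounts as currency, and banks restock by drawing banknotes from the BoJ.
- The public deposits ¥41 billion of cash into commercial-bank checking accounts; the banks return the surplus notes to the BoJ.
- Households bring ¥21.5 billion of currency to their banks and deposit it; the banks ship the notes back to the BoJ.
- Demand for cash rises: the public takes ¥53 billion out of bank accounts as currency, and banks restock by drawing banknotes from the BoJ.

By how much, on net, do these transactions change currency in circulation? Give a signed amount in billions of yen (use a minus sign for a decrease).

+¥50.5 billion

Discount-window repayment ¥6 billion: no currency enters or leaves circulation → 0.
Currency withdrawal ¥60 billion: notes leave the central bank → +¥60B.
Currency deposit ¥41 billion: notes return to the central bank → −¥41B.
Currency deposit ¥21.5 billion: notes return to the central bank → −¥21.5B.
Currency withdrawal ¥53 billion: notes leave the central bank → +¥53B.
Net: 0 + 60 − 41 − 21.5 + 53 = +¥50.5 billion.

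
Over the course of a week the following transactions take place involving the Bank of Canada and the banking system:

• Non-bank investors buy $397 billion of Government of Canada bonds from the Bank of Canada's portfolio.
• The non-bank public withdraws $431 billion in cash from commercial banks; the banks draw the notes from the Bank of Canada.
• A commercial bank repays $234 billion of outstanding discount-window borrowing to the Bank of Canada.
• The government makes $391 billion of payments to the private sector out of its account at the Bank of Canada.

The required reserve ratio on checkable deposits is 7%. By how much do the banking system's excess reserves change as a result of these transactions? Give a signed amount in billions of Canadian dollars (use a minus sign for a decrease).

-$640.41 billion

Asset sale (to non-banks) $397 billion: reserves −$397B, deposits −$397B.
Currency withdrawal $431 billion: reserves −$431B, deposits −$431B.
Discount-window repayment $234 billion: reserves −$234B, deposits 0.
Government spending $391 billion: reserves +$391B, deposits +$391B.
Totals: Δreserves = −$671B, Δdeposits = −$437B.
Δrequired reserves = 7% × −$437B = −$30.59B.
Δexcess reserves = Δreserves − Δrequired = −$671B − (−$30.59B) = -$640.41 billion.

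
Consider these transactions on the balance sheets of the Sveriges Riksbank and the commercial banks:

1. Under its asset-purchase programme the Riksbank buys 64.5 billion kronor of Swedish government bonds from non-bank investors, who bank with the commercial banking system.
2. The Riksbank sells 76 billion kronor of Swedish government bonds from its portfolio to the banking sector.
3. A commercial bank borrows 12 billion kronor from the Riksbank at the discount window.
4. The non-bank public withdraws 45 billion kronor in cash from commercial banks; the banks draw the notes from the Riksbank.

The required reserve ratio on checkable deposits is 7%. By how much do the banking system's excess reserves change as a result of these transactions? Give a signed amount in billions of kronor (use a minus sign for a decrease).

-45.865 billion

Asset purchase (from non-banks) 64.5 billion kronor: reserves +64.5B, deposits +64.5B.
OMO sale (to banks) 76 billion kronor: reserves −76B, deposits 0.
Discount-window loan 12 billion kronor: reserves +12B, deposits 0.
Currency withdrawal 45 billion kronor: reserves −45B, deposits −45B.
Totals: Δreserves = −44.5B, Δdeposits = +19.5B.
Δrequired reserves = 7% × +19.5B = +1.365B.
Δexcess reserves = Δreserves − Δrequired = −44.5B − (+1.365B) = -45.865 billion.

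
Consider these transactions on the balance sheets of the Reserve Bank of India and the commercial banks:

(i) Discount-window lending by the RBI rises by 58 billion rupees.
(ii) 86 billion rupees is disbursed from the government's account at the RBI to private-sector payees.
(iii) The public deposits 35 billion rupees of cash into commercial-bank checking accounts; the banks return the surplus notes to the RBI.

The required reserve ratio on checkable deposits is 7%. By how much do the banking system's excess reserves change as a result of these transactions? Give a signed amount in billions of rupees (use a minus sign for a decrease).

+170.53 billion

Discount-window loan 58 billion rupees: reserves +58B, deposits 0.
Government spending 86 billion rupees: reserves +86B, deposits +86B.
Currency deposit 35 billion rupees: reserves +35B, deposits +35B.
Totals: Δreserves = +179B, Δdeposits = +121B.
Δrequired reserves = 7% × +121B = +8.47B.
Δexcess reserves = Δreserves − Δrequired = +179B − (+8.47B) = +170.53 billion.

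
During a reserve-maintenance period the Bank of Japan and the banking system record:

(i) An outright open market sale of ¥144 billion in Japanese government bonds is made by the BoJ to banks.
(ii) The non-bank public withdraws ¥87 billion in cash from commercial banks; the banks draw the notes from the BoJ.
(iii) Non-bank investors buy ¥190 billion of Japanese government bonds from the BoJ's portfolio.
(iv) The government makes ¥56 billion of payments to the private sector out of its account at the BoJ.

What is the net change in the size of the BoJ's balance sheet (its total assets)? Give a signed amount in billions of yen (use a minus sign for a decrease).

BoJ balance sheet:
  Assets:      Securities −¥334B
  Liabilities: Bank reserves −¥365B, Currency in circulation +¥87B, Government deposits −¥56B
Commercial banking system:
  Assets:      Reserves at CB −¥365B, Securities +¥144B
  Liabilities: Checkable deposits −¥221B
Change in total BoJ assets = -¥334 billion.

-¥334 billion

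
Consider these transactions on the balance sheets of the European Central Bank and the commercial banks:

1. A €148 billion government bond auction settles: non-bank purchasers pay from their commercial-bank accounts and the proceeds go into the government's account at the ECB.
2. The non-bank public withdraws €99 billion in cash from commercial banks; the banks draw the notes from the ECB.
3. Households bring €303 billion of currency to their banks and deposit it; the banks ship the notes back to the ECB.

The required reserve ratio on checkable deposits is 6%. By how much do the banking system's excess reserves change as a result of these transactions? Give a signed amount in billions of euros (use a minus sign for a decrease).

+€52.64 billion

Government account inflow €148 billion: reserves −€148B, deposits −€148B.
Currency withdrawal €99 billion: reserves −€99B, deposits −€99B.
Currency deposit €303 billion: reserves +€303B, deposits +€303B.
Totals: Δreserves = +€56B, Δdeposits = +€56B.
Δrequired reserves = 6% × +€56B = +€3.36B.
Δexcess reserves = Δreserves − Δrequired = +€56B − (+€3.36B) = +€52.64 billion.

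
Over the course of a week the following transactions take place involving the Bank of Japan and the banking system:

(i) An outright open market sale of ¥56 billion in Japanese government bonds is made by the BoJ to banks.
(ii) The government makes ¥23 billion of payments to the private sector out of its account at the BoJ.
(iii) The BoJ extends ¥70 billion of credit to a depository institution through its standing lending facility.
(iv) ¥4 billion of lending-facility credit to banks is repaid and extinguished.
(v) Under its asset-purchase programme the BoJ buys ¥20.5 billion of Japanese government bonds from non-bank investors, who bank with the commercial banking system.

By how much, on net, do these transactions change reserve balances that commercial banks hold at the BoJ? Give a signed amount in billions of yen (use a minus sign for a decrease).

BoJ balance sheet:
  Assets:      Securities −¥35.5B, Loans to banks +¥66B
  Liabilities: Bank reserves +¥53.5B, Government deposits −¥23B
So the change in reserve balances that commercial banks hold at the BoJ is +¥53.5 billion.

+¥53.5 billion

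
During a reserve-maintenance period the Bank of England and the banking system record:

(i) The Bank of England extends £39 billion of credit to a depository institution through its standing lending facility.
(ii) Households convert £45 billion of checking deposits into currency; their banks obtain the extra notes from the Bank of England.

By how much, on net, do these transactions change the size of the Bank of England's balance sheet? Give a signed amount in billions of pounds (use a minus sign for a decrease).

Bank of England balance sheet:
  Assets:      Loans to banks +£39B
  Liabilities: Bank reserves −£6B, Currency in circulation +£45B
Commercial banking system:
  Assets:      Reserves at CB −£6B
  Liabilities: Checkable deposits −£45B, Borrowings from CB +£39B
Change in total Bank of England assets = +£39 billion.

+£39 billion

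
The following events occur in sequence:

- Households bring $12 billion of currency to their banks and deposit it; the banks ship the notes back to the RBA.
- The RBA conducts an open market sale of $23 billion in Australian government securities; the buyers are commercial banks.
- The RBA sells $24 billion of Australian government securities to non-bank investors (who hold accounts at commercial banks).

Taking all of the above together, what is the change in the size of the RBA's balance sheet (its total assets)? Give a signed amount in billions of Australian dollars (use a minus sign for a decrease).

-$47 billion

Currency deposit $12 billion: only the composition of liabilities changes → 0.
OMO sale (to banks) $23 billion: an RBA asset is shed → −$23B.
Asset sale (to non-banks) $24 billion: an RBA asset is shed → −$24B.
Net: 0 − 23 − 24 = -$47 billion.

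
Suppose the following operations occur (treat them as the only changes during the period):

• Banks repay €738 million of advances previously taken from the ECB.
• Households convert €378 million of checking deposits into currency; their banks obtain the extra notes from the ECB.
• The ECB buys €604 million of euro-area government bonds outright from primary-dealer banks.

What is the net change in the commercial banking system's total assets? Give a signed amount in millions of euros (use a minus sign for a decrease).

Discount-window repayment €738 million: bank balance sheets shrink → −€738M.
Currency withdrawal €378 million: bank balance sheets shrink → −€378M.
OMO purchase (from banks) €604 million: just an asset swap on bank balance sheets → 0.
Net: −738 − 378 + 0 = -€1116 million.

-€1116 million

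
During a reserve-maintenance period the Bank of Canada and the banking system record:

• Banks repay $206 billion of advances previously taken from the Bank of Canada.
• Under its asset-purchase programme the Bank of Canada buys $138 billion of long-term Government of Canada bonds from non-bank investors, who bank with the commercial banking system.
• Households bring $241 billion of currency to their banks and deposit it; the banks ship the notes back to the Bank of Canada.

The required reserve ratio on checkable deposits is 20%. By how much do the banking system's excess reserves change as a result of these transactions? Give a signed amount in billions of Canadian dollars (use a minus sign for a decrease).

Discount-window repayment $206 billion: reserves −$206B, deposits 0.
Asset purchase (from non-banks) $138 billion: reserves +$138B, deposits +$138B.
Currency deposit $241 billion: reserves +$241B, deposits +$241B.
Totals: Δreserves = +$173B, Δdeposits = +$379B.
Δrequired reserves = 20% × +$379B = +$75.8B.
Δexcess reserves = Δreserves − Δrequired = +$173B − (+$75.8B) = +$97.2 billion.

+$97.2 billion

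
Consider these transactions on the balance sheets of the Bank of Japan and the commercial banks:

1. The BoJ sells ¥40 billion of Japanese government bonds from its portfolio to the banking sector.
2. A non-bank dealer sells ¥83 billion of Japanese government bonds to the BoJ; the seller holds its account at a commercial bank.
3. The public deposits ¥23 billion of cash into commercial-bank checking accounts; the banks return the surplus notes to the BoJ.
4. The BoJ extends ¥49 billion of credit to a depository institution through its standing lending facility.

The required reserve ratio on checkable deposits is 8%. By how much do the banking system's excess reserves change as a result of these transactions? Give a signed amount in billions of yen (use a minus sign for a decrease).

OMO sale (to banks) ¥40 billion: reserves −¥40B, deposits 0.
Asset purchase (from non-banks) ¥83 billion: reserves +¥83B, deposits +¥83B.
Currency deposit ¥23 billion: reserves +¥23B, deposits +¥23B.
Discount-window loan ¥49 billion: reserves +¥49B, deposits 0.
Totals: Δreserves = +¥115B, Δdeposits = +¥106B.
Δrequired reserves = 8% × +¥106B = +¥8.48B.
Δexcess reserves = Δreserves − Δrequired = +¥115B − (+¥8.48B) = +¥106.52 billion.

+¥106.52 billion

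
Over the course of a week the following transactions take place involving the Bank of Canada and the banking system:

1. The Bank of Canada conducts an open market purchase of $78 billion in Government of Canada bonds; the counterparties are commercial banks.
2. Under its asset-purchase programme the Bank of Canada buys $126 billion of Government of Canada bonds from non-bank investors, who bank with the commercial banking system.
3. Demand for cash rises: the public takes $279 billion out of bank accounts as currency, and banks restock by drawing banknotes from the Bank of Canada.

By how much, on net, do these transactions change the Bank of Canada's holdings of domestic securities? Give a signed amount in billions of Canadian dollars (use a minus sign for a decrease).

+$204 billion

OMO purchase (from banks) $78 billion: securities added to the Bank of Canada's portfolio → +$78B.
Asset purchase (from non-banks) $126 billion: securities added to the Bank of Canada's portfolio → +$126B.
Currency withdrawal $279 billion: the Bank of Canada's securities portfolio is untouched → 0.
Net: 78 + 126 + 0 = +$204 billion.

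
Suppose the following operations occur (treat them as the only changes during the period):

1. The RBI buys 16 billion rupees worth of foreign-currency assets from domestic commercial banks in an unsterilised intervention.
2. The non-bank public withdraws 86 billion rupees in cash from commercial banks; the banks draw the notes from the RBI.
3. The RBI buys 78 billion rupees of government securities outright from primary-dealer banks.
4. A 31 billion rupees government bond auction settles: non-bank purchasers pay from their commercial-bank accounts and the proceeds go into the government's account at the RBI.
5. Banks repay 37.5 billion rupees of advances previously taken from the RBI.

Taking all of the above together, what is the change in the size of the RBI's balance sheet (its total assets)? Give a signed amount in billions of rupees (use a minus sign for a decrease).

RBI balance sheet:
  Assets:      Securities +78B, Loans to banks −37.5B, Foreign assets +16B
  Liabilities: Bank reserves −60.5B, Currency in circulation +86B, Government deposits +31B
Commercial banking system:
  Assets:      Reserves at CB −60.5B, Securities −78B, Foreign assets −16B
  Liabilities: Checkable deposits −117B, Borrowings from CB −37.5B
Change in total RBI assets = +56.5 billion.

+56.5 billion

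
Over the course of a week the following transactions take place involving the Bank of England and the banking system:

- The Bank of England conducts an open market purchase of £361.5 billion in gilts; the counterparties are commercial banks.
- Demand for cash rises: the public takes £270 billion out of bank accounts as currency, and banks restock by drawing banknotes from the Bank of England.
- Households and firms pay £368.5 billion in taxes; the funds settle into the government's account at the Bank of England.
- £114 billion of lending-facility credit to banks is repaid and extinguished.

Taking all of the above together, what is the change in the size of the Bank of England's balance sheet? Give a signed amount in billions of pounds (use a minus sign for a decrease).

OMO purchase (from banks) £361.5 billion: a Bank of England asset is acquired → +£361.5B.
Currency withdrawal £270 billion: only the composition of liabilities changes → 0.
Government account inflow £368.5 billion: only the composition of liabilities changes → 0.
Discount-window repayment £114 billion: a Bank of England asset is shed → −£114B.
Net: 361.5 + 0 + 0 − 114 = +£247.5 billion.

+£247.5 billion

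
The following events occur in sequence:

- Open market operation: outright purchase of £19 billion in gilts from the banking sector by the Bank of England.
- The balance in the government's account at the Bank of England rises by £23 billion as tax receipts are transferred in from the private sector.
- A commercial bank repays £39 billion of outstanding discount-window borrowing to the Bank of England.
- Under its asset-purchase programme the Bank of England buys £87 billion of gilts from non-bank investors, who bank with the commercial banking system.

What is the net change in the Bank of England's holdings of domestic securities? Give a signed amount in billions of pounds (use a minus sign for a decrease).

Bank of England balance sheet:
  Assets:      Securities +£106B, Loans to banks −£39B
  Liabilities: Bank reserves +£44B, Government deposits +£23B
Commercial banking system:
  Assets:      Reserves at CB +£44B, Securities −£19B
  Liabilities: Checkable deposits +£64B, Borrowings from CB −£39B
So the change in the Bank of England's holdings of domestic securities is +£106 billion.

+£106 billion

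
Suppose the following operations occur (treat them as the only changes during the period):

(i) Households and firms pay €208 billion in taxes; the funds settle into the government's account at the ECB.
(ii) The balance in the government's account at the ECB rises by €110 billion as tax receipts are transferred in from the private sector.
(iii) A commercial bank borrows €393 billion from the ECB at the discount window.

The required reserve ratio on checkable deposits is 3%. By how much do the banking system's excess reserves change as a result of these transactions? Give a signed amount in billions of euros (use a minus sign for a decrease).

Government account inflow €208 billion: reserves −€208B, deposits −€208B.
Government account inflow €110 billion: reserves −€110B, deposits −€110B.
Discount-window loan €393 billion: reserves +€393B, deposits 0.
Totals: Δreserves = +€75B, Δdeposits = −€318B.
Δrequired reserves = 3% × −€318B = −€9.54B.
Δexcess reserves = Δreserves − Δrequired = +€75B − (−€9.54B) = +€84.54 billion.

+€84.54 billion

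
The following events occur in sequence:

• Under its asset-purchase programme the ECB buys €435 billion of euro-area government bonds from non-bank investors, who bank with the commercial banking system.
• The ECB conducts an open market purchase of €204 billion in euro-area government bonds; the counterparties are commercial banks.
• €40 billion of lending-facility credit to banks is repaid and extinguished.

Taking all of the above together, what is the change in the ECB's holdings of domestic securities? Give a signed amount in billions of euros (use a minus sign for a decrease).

ECB balance sheet:
  Assets:      Securities +€639B, Loans to banks −€40B
  Liabilities: Bank reserves +€599B
Commercial banking system:
  Assets:      Reserves at CB +€599B, Securities −€204B
  Liabilities: Checkable deposits +€435B, Borrowings from CB −€40B
So the change in the ECB's holdings of domestic securities is +€639 billion.

+€639 billion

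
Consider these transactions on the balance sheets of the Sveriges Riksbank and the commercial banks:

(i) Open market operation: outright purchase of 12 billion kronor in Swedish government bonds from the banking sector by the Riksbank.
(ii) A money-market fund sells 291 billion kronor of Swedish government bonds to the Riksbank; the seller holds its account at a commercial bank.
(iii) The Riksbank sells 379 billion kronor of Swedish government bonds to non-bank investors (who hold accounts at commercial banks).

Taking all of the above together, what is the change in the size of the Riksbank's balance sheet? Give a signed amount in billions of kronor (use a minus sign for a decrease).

-76 billion

Riksbank balance sheet:
  Assets:      Securities −76B
  Liabilities: Bank reserves −76B
Change in total Riksbank assets = -76 billion.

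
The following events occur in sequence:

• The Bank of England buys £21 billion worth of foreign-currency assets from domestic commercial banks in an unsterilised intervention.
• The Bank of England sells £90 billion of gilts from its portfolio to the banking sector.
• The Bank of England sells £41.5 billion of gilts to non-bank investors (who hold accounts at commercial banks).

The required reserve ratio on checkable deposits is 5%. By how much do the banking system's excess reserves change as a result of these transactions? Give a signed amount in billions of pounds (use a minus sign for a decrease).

FX purchase £21 billion: reserves +£21B, deposits 0.
OMO sale (to banks) £90 billion: reserves −£90B, deposits 0.
Asset sale (to non-banks) £41.5 billion: reserves −£41.5B, deposits −£41.5B.
Totals: Δreserves = −£110.5B, Δdeposits = −£41.5B.
Δrequired reserves = 5% × −£41.5B = −£2.075B.
Δexcess reserves = Δreserves − Δrequired = −£110.5B − (−£2.075B) = -£108.425 billion.

-£108.425 billion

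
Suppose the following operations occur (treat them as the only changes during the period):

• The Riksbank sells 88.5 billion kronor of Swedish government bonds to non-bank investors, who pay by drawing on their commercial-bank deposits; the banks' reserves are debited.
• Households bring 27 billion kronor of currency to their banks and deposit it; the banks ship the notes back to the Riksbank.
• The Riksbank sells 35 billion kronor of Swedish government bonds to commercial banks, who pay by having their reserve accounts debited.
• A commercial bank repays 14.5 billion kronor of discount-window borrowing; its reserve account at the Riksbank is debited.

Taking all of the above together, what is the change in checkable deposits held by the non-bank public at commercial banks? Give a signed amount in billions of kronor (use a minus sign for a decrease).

Asset sale (to non-banks) 88.5 billion kronor: non-bank counterparties' bank balances fall → −88.5B.
Currency deposit 27 billion kronor: non-bank counterparties' bank balances rise → +27B.
OMO sale (to banks) 35 billion kronor: the counterparty is a bank, so public deposits are unchanged → 0.
Discount-window repayment 14.5 billion kronor: the counterparty is a bank, so public deposits are unchanged → 0.
Net: −88.5 + 27 + 0 + 0 = -61.5 billion.

-61.5 billion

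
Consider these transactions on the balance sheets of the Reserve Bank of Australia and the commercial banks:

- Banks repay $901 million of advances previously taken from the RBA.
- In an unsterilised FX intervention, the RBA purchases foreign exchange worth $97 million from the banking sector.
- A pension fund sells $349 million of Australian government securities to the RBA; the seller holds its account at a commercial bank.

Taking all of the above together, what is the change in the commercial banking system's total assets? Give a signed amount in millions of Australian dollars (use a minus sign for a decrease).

Discount-window repayment $901 million: bank balance sheets shrink → −$901M.
FX purchase $97 million: just an asset swap on bank balance sheets → 0.
Asset purchase (from non-banks) $349 million: bank balance sheets expand → +$349M.
Net: −901 + 0 + 349 = -$552 million.

-$552 million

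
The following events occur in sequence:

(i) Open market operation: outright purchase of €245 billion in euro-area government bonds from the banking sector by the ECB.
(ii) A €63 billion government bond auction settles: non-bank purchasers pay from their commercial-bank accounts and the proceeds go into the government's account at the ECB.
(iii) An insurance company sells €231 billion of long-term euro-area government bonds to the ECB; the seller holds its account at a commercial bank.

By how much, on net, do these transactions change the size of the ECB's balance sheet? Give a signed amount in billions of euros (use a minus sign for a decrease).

OMO purchase (from banks) €245 billion: an ECB asset is acquired → +€245B.
Government account inflow €63 billion: only the composition of liabilities changes → 0.
Asset purchase (from non-banks) €231 billion: an ECB asset is acquired → +€231B.
Net: 245 + 0 + 231 = +€476 billion.

+€476 billion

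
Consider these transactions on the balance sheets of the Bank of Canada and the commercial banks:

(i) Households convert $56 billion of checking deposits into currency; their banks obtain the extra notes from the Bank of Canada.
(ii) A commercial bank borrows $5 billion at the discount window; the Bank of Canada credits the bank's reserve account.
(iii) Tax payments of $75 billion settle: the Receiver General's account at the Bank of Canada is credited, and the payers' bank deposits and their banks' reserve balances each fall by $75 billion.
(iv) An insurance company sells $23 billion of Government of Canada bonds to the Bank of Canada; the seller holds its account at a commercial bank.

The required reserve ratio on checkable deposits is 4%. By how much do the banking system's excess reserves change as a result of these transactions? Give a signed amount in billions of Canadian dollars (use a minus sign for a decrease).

Currency withdrawal $56 billion: reserves −$56B, deposits −$56B.
Discount-window loan $5 billion: reserves +$5B, deposits 0.
Government account inflow $75 billion: reserves −$75B, deposits −$75B.
Asset purchase (from non-banks) $23 billion: reserves +$23B, deposits +$23B.
Totals: Δreserves = −$103B, Δdeposits = −$108B.
Δrequired reserves = 4% × −$108B = −$4.32B.
Δexcess reserves = Δreserves − Δrequired = −$103B − (−$4.32B) = -$98.68 billion.

-$98.68 billion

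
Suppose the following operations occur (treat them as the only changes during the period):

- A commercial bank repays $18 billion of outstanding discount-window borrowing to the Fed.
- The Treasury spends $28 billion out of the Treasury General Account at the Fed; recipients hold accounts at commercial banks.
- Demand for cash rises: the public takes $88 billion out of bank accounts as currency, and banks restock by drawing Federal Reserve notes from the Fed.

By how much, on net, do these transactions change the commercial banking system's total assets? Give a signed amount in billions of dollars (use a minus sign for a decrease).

Discount-window repayment $18 billion: bank balance sheets shrink → −$18B.
Government spending $28 billion: bank balance sheets expand → +$28B.
Currency withdrawal $88 billion: bank balance sheets shrink → −$88B.
Net: −18 + 28 − 88 = -$78 billion.

-$78 billion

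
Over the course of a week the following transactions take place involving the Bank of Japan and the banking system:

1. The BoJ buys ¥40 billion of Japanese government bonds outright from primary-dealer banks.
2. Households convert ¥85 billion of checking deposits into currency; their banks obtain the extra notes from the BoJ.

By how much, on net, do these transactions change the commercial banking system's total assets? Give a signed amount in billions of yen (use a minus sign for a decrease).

-¥85 billion

BoJ balance sheet:
  Assets:      Securities +¥40B
  Liabilities: Bank reserves −¥45B, Currency in circulation +¥85B
Commercial banking system:
  Assets:      Reserves at CB −¥45B, Securities −¥40B
  Liabilities: Checkable deposits −¥85B
Change in total bank assets = -¥85 billion.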